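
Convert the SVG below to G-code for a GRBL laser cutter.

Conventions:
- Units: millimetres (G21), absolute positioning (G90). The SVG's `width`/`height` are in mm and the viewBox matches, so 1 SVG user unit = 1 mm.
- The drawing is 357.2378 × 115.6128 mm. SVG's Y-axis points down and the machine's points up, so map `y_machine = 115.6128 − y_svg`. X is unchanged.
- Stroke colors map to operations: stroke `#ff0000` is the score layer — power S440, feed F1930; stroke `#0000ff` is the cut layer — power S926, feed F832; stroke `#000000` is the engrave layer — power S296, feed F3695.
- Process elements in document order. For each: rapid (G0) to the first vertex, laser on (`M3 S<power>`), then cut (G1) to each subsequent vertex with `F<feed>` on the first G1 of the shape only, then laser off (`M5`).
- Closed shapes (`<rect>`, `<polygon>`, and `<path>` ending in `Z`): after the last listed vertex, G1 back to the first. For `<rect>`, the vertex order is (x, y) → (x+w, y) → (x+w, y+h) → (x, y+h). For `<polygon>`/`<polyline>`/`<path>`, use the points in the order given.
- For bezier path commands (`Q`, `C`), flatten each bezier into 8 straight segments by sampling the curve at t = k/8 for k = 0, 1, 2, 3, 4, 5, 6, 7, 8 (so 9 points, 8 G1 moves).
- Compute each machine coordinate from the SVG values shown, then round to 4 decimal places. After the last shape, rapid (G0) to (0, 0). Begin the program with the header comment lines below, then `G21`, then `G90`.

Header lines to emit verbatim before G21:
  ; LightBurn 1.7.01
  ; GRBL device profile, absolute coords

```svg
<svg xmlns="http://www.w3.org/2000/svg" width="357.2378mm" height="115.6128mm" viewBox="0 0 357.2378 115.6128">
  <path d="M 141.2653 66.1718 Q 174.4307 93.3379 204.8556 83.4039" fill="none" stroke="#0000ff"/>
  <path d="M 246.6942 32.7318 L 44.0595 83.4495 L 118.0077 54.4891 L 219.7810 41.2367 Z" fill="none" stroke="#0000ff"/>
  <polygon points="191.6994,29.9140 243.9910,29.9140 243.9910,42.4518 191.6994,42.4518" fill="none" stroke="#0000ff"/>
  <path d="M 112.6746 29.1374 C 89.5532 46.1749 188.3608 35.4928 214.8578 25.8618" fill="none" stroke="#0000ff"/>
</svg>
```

Since the viewBox matches the mm dimensions, user units are millimetres directly. The only transform is the Y-flip y_m = 115.6128 − y_svg.

Shape 1 is a quadratic bezier drawn with `<path>`. Its stroke #0000ff means cut at S926, F832. After flipping Y the toolpath is (141.2653,49.4410) → (149.5138,43.2292) → (157.6767,38.1767) → (165.7540,34.2836) → (173.7456,31.5499) → (181.6515,29.9756) → (189.4719,29.5607) → (197.2066,30.3051) → (204.8556,32.2089).

Shape 2 is a closed polygon drawn with `<path>`. Its stroke #0000ff means cut at S926, F832. After flipping Y the toolpath is (246.6942,82.8810) → (44.0595,32.1633) → (118.0077,61.1237) → (219.7810,74.3761) → (246.6942,82.8810), returning to the start.

Shape 3 is a rectangle drawn with `<polygon>`. Its stroke #0000ff means cut at S926, F832. After flipping Y the toolpath is (191.6994,85.6988) → (243.9910,85.6988) → (243.9910,73.1610) → (191.6994,73.1610) → (191.6994,85.6988), returning to the start.

Shape 4 is a cubic bezier drawn with `<path>`. Its stroke #0000ff means cut at S926, F832. After flipping Y the toolpath is (112.6746,86.4754) → (109.3401,81.3295) → (115.1602,78.4452) → (127.8587,77.4852) → (145.1593,78.1125) → (164.7857,79.9899) → (184.4618,82.7802) → (201.9112,86.1463) → (214.8578,89.7510).

; LightBurn 1.7.01
; GRBL device profile, absolute coords
G21
G90
G0 X141.2653 Y49.4410
M3 S926
G1 X149.5138 Y43.2292 F832
G1 X157.6767 Y38.1767
G1 X165.7540 Y34.2836
G1 X173.7456 Y31.5499
G1 X181.6515 Y29.9756
G1 X189.4719 Y29.5607
G1 X197.2066 Y30.3051
G1 X204.8556 Y32.2089
M5
G0 X246.6942 Y82.8810
M3 S926
G1 X44.0595 Y32.1633 F832
G1 X118.0077 Y61.1237
G1 X219.7810 Y74.3761
G1 X246.6942 Y82.8810
M5
G0 X191.6994 Y85.6988
M3 S926
G1 X243.9910 Y85.6988 F832
G1 X243.9910 Y73.1610
G1 X191.6994 Y73.1610
G1 X191.6994 Y85.6988
M5
G0 X112.6746 Y86.4754
M3 S926
G1 X109.3401 Y81.3295 F832
G1 X115.1602 Y78.4452
G1 X127.8587 Y77.4852
G1 X145.1593 Y78.1125
G1 X164.7857 Y79.9899
G1 X184.4618 Y82.7802
G1 X201.9112 Y86.1463
G1 X214.8578 Y89.7510
M5
G0 X0.0000 Y0.0000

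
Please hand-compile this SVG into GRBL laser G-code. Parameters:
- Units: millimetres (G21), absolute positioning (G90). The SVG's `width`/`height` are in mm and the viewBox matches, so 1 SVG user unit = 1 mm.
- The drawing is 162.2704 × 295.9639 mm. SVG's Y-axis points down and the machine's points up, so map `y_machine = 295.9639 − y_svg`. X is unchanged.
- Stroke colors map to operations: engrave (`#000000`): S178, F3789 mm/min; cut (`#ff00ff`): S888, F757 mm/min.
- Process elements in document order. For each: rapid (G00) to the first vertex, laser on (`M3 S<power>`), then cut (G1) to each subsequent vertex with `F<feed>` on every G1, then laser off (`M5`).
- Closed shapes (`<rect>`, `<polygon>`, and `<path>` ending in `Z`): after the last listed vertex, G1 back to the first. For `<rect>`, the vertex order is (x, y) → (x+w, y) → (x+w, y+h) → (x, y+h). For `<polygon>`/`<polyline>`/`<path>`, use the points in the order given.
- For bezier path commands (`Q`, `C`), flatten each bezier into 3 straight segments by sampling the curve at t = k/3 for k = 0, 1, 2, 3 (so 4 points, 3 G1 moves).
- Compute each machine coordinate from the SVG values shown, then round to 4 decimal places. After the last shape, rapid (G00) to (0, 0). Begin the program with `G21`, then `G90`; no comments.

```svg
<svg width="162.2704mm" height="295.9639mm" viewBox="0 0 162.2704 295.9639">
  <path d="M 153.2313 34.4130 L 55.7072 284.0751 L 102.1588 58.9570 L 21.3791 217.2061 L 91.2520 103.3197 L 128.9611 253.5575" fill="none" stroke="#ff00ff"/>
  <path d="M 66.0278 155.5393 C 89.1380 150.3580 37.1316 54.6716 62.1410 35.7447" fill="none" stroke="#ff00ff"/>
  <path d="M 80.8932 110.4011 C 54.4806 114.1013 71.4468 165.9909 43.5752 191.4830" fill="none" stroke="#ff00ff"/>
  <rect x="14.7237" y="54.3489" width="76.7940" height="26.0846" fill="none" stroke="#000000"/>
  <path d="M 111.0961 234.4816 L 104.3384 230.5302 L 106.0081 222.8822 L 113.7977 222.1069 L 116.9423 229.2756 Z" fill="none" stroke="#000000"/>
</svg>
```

viewBox `0 0 162.2704 295.9639` with mm width/height → 1 unit = 1 mm. Flip: y_m = 295.9639 − y_svg.

**Shape 1** — `<path>` open polyline, stroke `#ff00ff` → cut (S888, F757). Machine vertices: (153.2313,261.5509) → (55.7072,11.8888) → (102.1588,237.0069) → (21.3791,78.7578) → (91.2520,192.6442) → (128.9611,42.4064). Open path.

**Shape 2** — `<path>` cubic bezier, stroke `#ff00ff` → cut (S888, F757). Control points (SVG): P0=(66.0278,155.5393), P1=(89.1380,150.3580), P2=(37.1316,54.6716), P3=(62.1410,35.7447); sampled at t=k/3. Machine vertices: (66.0278,140.4246) → (69.7337,169.5793) → (57.1690,221.9008) → (62.1410,260.2192). Open path.

**Shape 3** — `<path>` cubic bezier, stroke `#ff00ff` → cut (S888, F757). Control points (SVG): P0=(80.8932,110.4011), P1=(54.4806,114.1013), P2=(71.4468,165.9909), P3=(43.5752,191.4830); sampled at t=k/3. Machine vertices: (80.8932,185.5628) → (65.6729,168.5619) → (59.7681,136.0097) → (43.5752,104.4809). Open path.

**Shape 4** — `<rect>` rectangle, stroke `#000000` → engrave (S178, F3789). Machine vertices: (14.7237,241.6150) → (91.5177,241.6150) → (91.5177,215.5304) → (14.7237,215.5304) → (14.7237,241.6150). Closed: final G1 returns to the first vertex.

**Shape 5** — `<path>` regular polygon, stroke `#000000` → engrave (S178, F3789). Machine vertices: (111.0961,61.4823) → (104.3384,65.4337) → (106.0081,73.0817) → (113.7977,73.8570) → (116.9423,66.6883) → (111.0961,61.4823). Closed: final G1 returns to the first vertex.

G21
G90
G00 X153.2313 Y261.5509
M3 S888
G1 X55.7072 Y11.8888 F757
G1 X102.1588 Y237.0069 F757
G1 X21.3791 Y78.7578 F757
G1 X91.2520 Y192.6442 F757
G1 X128.9611 Y42.4064 F757
M5
G00 X66.0278 Y140.4246
M3 S888
G1 X69.7337 Y169.5793 F757
G1 X57.1690 Y221.9008 F757
G1 X62.1410 Y260.2192 F757
M5
G00 X80.8932 Y185.5628
M3 S888
G1 X65.6729 Y168.5619 F757
G1 X59.7681 Y136.0097 F757
G1 X43.5752 Y104.4809 F757
M5
G00 X14.7237 Y241.6150
M3 S178
G1 X91.5177 Y241.6150 F3789
G1 X91.5177 Y215.5304 F3789
G1 X14.7237 Y215.5304 F3789
G1 X14.7237 Y241.6150 F3789
M5
G00 X111.0961 Y61.4823
M3 S178
G1 X104.3384 Y65.4337 F3789
G1 X106.0081 Y73.0817 F3789
G1 X113.7977 Y73.8570 F3789
G1 X116.9423 Y66.6883 F3789
G1 X111.0961 Y61.4823 F3789
M5
G00 X0.0000 Y0.0000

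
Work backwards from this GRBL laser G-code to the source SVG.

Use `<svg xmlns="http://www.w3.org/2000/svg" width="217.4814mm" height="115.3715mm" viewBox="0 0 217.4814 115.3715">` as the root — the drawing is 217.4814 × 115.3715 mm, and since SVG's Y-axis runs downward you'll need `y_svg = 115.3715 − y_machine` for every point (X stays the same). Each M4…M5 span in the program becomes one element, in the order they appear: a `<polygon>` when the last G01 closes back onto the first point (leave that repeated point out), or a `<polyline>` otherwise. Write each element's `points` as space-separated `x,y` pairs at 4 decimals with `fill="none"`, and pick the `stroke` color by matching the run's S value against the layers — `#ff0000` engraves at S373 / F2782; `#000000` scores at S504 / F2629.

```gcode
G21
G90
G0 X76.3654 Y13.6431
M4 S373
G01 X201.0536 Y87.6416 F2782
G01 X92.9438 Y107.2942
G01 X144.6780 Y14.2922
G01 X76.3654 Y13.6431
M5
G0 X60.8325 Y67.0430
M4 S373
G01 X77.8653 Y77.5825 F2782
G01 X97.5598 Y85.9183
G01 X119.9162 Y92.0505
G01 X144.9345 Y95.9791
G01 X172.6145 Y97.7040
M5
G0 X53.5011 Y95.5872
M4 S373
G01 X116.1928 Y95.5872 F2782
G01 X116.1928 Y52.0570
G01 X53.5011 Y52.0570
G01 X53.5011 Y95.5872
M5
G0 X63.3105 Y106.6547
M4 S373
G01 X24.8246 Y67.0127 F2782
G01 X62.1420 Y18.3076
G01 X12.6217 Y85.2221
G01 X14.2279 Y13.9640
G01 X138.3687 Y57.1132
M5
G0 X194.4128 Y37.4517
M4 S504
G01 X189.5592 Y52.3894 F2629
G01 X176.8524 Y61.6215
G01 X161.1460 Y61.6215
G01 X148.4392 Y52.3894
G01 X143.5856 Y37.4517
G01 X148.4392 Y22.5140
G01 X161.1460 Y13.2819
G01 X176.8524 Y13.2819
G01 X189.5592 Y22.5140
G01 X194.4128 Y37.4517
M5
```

y_svg = 115.3715 − y_m.

[1] S373→`#ff0000` (engrave); closed run; points: 76.3654,101.7284 201.0536,27.7299 92.9438,8.0773 144.6780,101.0793

[2] S373→`#ff0000` (engrave); open run; points: 60.8325,48.3285 77.8653,37.7890 97.5598,29.4532 119.9162,23.3210 144.9345,19.3924 172.6145,17.6675

[3] S373→`#ff0000` (engrave); closed run; points: 53.5011,19.7843 116.1928,19.7843 116.1928,63.3145 53.5011,63.3145

[4] S373→`#ff0000` (engrave); open run; points: 63.3105,8.7168 24.8246,48.3588 62.1420,97.0639 12.6217,30.1494 14.2279,101.4075 138.3687,58.2583

[5] S504→`#000000` (score); closed run; points: 194.4128,77.9198 189.5592,62.9821 176.8524,53.7500 161.1460,53.7500 148.4392,62.9821 143.5856,77.9198 148.4392,92.8575 161.1460,102.0896 176.8524,102.0896 189.5592,92.8575

<svg xmlns="http://www.w3.org/2000/svg" width="217.4814mm" height="115.3715mm" viewBox="0 0 217.4814 115.3715">
  <polygon points="76.3654,101.7284 201.0536,27.7299 92.9438,8.0773 144.6780,101.0793" fill="none" stroke="#ff0000"/>
  <polyline points="60.8325,48.3285 77.8653,37.7890 97.5598,29.4532 119.9162,23.3210 144.9345,19.3924 172.6145,17.6675" fill="none" stroke="#ff0000"/>
  <polygon points="53.5011,19.7843 116.1928,19.7843 116.1928,63.3145 53.5011,63.3145" fill="none" stroke="#ff0000"/>
  <polyline points="63.3105,8.7168 24.8246,48.3588 62.1420,97.0639 12.6217,30.1494 14.2279,101.4075 138.3687,58.2583" fill="none" stroke="#ff0000"/>
  <polygon points="194.4128,77.9198 189.5592,62.9821 176.8524,53.7500 161.1460,53.7500 148.4392,62.9821 143.5856,77.9198 148.4392,92.8575 161.1460,102.0896 176.8524,102.0896 189.5592,92.8575" fill="none" stroke="#000000"/>
</svg>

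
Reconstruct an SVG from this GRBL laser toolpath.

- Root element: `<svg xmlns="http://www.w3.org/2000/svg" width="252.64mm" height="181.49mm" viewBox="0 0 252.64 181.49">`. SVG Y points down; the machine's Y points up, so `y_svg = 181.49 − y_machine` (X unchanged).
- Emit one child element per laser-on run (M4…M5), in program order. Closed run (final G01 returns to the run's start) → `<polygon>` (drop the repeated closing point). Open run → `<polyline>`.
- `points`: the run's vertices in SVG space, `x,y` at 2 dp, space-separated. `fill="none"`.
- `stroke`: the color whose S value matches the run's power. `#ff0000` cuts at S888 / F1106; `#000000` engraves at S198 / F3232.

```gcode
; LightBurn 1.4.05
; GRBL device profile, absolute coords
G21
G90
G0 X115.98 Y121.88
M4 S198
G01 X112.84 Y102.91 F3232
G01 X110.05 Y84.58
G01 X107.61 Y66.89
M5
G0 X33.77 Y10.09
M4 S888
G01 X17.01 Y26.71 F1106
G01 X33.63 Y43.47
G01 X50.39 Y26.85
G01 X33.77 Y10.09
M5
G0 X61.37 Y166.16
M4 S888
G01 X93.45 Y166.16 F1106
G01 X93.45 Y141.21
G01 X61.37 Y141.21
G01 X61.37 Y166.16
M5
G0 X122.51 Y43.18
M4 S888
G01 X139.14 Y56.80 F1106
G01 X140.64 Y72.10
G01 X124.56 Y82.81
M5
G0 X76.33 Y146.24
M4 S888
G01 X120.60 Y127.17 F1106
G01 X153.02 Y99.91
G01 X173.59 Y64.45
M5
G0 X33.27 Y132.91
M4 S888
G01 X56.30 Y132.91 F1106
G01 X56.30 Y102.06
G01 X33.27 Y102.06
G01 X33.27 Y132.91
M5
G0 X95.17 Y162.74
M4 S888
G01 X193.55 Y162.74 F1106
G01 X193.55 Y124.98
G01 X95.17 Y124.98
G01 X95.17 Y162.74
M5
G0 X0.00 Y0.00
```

<svg xmlns="http://www.w3.org/2000/svg" width="252.64mm" height="181.49mm" viewBox="0 0 252.64 181.49">
  <polyline points="115.98,59.61 112.84,78.58 110.05,96.91 107.61,114.60" fill="none" stroke="#000000"/>
  <polygon points="33.77,171.40 17.01,154.78 33.63,138.02 50.39,154.64" fill="none" stroke="#ff0000"/>
  <polygon points="61.37,15.33 93.45,15.33 93.45,40.28 61.37,40.28" fill="none" stroke="#ff0000"/>
  <polyline points="122.51,138.31 139.14,124.69 140.64,109.39 124.56,98.68" fill="none" stroke="#ff0000"/>
  <polyline points="76.33,35.25 120.60,54.32 153.02,81.58 173.59,117.04" fill="none" stroke="#ff0000"/>
  <polygon points="33.27,48.58 56.30,48.58 56.30,79.43 33.27,79.43" fill="none" stroke="#ff0000"/>
  <polygon points="95.17,18.75 193.55,18.75 193.55,56.51 95.17,56.51" fill="none" stroke="#ff0000"/>
</svg>

Machine Y-up, SVG Y-down with viewBox height 181.49, so y_svg = 181.49 − y_machine; X carries over.

Run 1: S198 ⇒ engrave layer `#000000`. The run is open, so emit a `<polyline>` with points (Y-flipped): 115.98,59.61 112.84,78.58 110.05,96.91 107.61,114.60.

Run 2: the run's S888 means `#ff0000` (cut). The run returns to its start, so emit a `<polygon>` with points (Y-flipped): 33.77,171.40 17.01,154.78 33.63,138.02 50.39,154.64.

Run 3: S888 ⇒ cut layer `#ff0000`. The run returns to its start, so emit a `<polygon>` with points (Y-flipped): 61.37,15.33 93.45,15.33 93.45,40.28 61.37,40.28.

Run 4: the run's S888 means `#ff0000` (cut). The run is open, so emit a `<polyline>` with points (Y-flipped): 122.51,138.31 139.14,124.69 140.64,109.39 124.56,98.68.

Run 5: S888 ⇒ cut layer `#ff0000`. The run is open, so emit a `<polyline>` with points (Y-flipped): 76.33,35.25 120.60,54.32 153.02,81.58 173.59,117.04.

Run 6: S888 ⇒ cut layer `#ff0000`. The run returns to its start, so emit a `<polygon>` with points (Y-flipped): 33.27,48.58 56.30,48.58 56.30,79.43 33.27,79.43.

Run 7: S888 ⇒ cut layer `#ff0000`. The run returns to its start, so emit a `<polygon>` with points (Y-flipped): 95.17,18.75 193.55,18.75 193.55,56.51 95.17,56.51.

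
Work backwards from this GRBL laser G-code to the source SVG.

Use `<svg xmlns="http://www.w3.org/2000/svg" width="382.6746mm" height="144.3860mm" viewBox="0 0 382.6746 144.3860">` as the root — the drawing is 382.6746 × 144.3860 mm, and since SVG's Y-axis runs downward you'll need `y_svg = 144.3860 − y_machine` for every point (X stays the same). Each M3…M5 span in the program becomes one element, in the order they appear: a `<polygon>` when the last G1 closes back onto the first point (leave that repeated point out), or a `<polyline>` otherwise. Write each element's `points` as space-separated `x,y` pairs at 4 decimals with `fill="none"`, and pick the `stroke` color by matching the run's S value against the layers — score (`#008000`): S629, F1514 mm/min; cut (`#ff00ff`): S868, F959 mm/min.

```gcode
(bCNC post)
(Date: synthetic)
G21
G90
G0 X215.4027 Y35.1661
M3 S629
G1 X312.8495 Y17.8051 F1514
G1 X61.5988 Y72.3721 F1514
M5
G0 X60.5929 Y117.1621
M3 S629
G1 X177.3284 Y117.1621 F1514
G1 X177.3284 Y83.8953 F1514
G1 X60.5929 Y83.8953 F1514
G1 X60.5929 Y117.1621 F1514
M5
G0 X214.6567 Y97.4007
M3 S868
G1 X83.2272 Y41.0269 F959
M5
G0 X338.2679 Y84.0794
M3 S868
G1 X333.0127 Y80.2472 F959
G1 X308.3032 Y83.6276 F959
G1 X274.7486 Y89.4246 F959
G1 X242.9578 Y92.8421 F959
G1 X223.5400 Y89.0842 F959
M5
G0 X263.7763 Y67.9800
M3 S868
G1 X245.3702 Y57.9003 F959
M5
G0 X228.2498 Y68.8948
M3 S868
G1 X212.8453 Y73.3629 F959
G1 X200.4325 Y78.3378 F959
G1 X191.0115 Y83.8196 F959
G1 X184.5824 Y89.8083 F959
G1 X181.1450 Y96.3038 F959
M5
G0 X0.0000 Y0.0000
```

Machine Y-up, SVG Y-down with viewBox height 144.3860, so y_svg = 144.3860 − y_machine; X carries over.

Run 1: power S629 maps to stroke `#008000` (score). The run is open, so emit a `<polyline>` with points (Y-flipped): 215.4027,109.2199 312.8495,126.5809 61.5988,72.0139.

Run 2: power S629 maps to stroke `#008000` (score). The run returns to its start, so emit a `<polygon>` with points (Y-flipped): 60.5929,27.2239 177.3284,27.2239 177.3284,60.4907 60.5929,60.4907.

Run 3: S868 ⇒ cut layer `#ff00ff`. The run is open, so emit a `<polyline>` with points (Y-flipped): 214.6567,46.9853 83.2272,103.3591.

Run 4: S868 ⇒ cut layer `#ff00ff`. The run is open, so emit a `<polyline>` with points (Y-flipped): 338.2679,60.3066 333.0127,64.1388 308.3032,60.7584 274.7486,54.9614 242.9578,51.5439 223.5400,55.3018.

Run 5: power S868 maps to stroke `#ff00ff` (cut). The run is open, so emit a `<polyline>` with points (Y-flipped): 263.7763,76.4060 245.3702,86.4857.

Run 6: the run's S868 means `#ff00ff` (cut). The run is open, so emit a `<polyline>` with points (Y-flipped): 228.2498,75.4912 212.8453,71.0231 200.4325,66.0482 191.0115,60.5664 184.5824,54.5777 181.1450,48.0822.

<svg xmlns="http://www.w3.org/2000/svg" width="382.6746mm" height="144.3860mm" viewBox="0 0 382.6746 144.3860">
  <polyline points="215.4027,109.2199 312.8495,126.5809 61.5988,72.0139" fill="none" stroke="#008000"/>
  <polygon points="60.5929,27.2239 177.3284,27.2239 177.3284,60.4907 60.5929,60.4907" fill="none" stroke="#008000"/>
  <polyline points="214.6567,46.9853 83.2272,103.3591" fill="none" stroke="#ff00ff"/>
  <polyline points="338.2679,60.3066 333.0127,64.1388 308.3032,60.7584 274.7486,54.9614 242.9578,51.5439 223.5400,55.3018" fill="none" stroke="#ff00ff"/>
  <polyline points="263.7763,76.4060 245.3702,86.4857" fill="none" stroke="#ff00ff"/>
  <polyline points="228.2498,75.4912 212.8453,71.0231 200.4325,66.0482 191.0115,60.5664 184.5824,54.5777 181.1450,48.0822" fill="none" stroke="#ff00ff"/>
</svg>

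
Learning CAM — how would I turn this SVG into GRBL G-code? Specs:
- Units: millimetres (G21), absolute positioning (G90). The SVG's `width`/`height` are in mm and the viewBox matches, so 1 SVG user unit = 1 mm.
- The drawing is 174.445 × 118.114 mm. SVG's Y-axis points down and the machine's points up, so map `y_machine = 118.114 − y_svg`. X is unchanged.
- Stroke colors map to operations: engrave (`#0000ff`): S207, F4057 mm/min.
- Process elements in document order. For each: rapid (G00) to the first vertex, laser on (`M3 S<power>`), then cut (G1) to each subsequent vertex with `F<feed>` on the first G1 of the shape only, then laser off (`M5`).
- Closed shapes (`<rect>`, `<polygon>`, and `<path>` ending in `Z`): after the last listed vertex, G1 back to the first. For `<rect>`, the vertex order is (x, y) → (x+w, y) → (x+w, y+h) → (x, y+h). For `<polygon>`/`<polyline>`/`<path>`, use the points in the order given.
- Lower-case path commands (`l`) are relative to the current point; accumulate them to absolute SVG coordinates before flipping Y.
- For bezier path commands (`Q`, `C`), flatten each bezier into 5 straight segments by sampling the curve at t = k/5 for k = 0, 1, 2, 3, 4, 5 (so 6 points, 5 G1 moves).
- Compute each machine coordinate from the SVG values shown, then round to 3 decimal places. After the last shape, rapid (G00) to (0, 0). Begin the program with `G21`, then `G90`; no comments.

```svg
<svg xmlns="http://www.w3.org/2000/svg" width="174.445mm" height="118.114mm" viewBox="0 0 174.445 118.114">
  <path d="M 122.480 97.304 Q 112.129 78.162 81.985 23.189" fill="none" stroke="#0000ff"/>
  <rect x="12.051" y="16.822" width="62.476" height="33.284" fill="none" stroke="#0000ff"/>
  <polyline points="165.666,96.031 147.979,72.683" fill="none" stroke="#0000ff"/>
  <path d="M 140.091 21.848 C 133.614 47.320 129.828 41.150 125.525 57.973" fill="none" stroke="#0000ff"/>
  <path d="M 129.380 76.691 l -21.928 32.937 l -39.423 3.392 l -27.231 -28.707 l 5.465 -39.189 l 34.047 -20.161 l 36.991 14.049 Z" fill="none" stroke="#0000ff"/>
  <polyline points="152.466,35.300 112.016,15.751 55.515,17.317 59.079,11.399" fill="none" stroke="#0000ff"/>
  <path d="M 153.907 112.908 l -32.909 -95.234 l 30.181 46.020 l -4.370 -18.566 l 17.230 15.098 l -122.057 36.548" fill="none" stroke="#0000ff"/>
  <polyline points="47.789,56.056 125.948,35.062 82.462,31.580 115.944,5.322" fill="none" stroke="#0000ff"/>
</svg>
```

G21
G90
G00 X122.480 Y20.810
M3 S207
G1 X117.548 Y29.900 F4057
G1 X111.032 Y41.857
G1 X102.933 Y56.680
G1 X93.251 Y74.369
G1 X81.985 Y94.925
M5
G00 X12.051 Y101.292
M3 S207
G1 X74.527 Y101.292 F4057
G1 X74.527 Y68.008
G1 X12.051 Y68.008
G1 X12.051 Y101.292
M5
G00 X165.666 Y22.083
M3 S207
G1 X147.979 Y45.431 F4057
M5
G00 X140.091 Y96.266
M3 S207
G1 X136.502 Y84.343 F4057
G1 X133.405 Y77.391
G1 X130.646 Y72.789
G1 X128.070 Y67.913
G1 X125.525 Y60.141
M5
G00 X129.380 Y41.423
M3 S207
G1 X107.452 Y8.486 F4057
G1 X68.029 Y5.094
G1 X40.798 Y33.801
G1 X46.263 Y72.990
G1 X80.310 Y93.151
G1 X117.301 Y79.102
G1 X129.380 Y41.423
M5
G00 X152.466 Y82.814
M3 S207
G1 X112.016 Y102.363 F4057
G1 X55.515 Y100.797
G1 X59.079 Y106.715
M5
G00 X153.907 Y5.206
M3 S207
G1 X120.998 Y100.440 F4057
G1 X151.179 Y54.420
G1 X146.809 Y72.986
G1 X164.039 Y57.888
G1 X41.982 Y21.340
M5
G00 X47.789 Y62.058
M3 S207
G1 X125.948 Y83.052 F4057
G1 X82.462 Y86.534
G1 X115.944 Y112.792
M5
G00 X0.000 Y0.000

viewBox `0 0 174.445 118.114` with mm width/height → 1 unit = 1 mm. Flip: y_m = 118.114 − y_svg.

**Shape 1** — `<path>` quadratic bezier, stroke `#0000ff` → engrave (S207, F4057). Control points (SVG): P0=(122.480,97.304), P1=(112.129,78.162), P2=(81.985,23.189); sampled at t=k/5. Machine vertices: (122.480,20.810) → (117.548,29.900) → (111.032,41.857) → (102.933,56.680) → (93.251,74.369) → (81.985,94.925). Open path.

**Shape 2** — `<rect>` rectangle, stroke `#0000ff` → engrave (S207, F4057). Machine vertices: (12.051,101.292) → (74.527,101.292) → (74.527,68.008) → (12.051,68.008) → (12.051,101.292). Closed: final G1 returns to the first vertex.

**Shape 3** — `<polyline>` line segment, stroke `#0000ff` → engrave (S207, F4057). Machine vertices: (165.666,22.083) → (147.979,45.431). Open path.

**Shape 4** — `<path>` cubic bezier, stroke `#0000ff` → engrave (S207, F4057). Control points (SVG): P0=(140.091,21.848), P1=(133.614,47.320), P2=(129.828,41.150), P3=(125.525,57.973); sampled at t=k/5. Machine vertices: (140.091,96.266) → (136.502,84.343) → (133.405,77.391) → (130.646,72.789) → (128.070,67.913) → (125.525,60.141). Open path.

**Shape 5** — `<path>` regular polygon, stroke `#0000ff` → engrave (S207, F4057). Machine vertices: (129.380,41.423) → (107.452,8.486) → (68.029,5.094) → (40.798,33.801) → (46.263,72.990) → (80.310,93.151) → (117.301,79.102) → (129.380,41.423). Closed: final G1 returns to the first vertex.

**Shape 6** — `<polyline>` open polyline, stroke `#0000ff` → engrave (S207, F4057). Machine vertices: (152.466,82.814) → (112.016,102.363) → (55.515,100.797) → (59.079,106.715). Open path.

**Shape 7** — `<path>` open polyline, stroke `#0000ff` → engrave (S207, F4057). Machine vertices: (153.907,5.206) → (120.998,100.440) → (151.179,54.420) → (146.809,72.986) → (164.039,57.888) → (41.982,21.340). Open path.

**Shape 8** — `<polyline>` open polyline, stroke `#0000ff` → engrave (S207, F4057). Machine vertices: (47.789,62.058) → (125.948,83.052) → (82.462,86.534) → (115.944,112.792). Open path.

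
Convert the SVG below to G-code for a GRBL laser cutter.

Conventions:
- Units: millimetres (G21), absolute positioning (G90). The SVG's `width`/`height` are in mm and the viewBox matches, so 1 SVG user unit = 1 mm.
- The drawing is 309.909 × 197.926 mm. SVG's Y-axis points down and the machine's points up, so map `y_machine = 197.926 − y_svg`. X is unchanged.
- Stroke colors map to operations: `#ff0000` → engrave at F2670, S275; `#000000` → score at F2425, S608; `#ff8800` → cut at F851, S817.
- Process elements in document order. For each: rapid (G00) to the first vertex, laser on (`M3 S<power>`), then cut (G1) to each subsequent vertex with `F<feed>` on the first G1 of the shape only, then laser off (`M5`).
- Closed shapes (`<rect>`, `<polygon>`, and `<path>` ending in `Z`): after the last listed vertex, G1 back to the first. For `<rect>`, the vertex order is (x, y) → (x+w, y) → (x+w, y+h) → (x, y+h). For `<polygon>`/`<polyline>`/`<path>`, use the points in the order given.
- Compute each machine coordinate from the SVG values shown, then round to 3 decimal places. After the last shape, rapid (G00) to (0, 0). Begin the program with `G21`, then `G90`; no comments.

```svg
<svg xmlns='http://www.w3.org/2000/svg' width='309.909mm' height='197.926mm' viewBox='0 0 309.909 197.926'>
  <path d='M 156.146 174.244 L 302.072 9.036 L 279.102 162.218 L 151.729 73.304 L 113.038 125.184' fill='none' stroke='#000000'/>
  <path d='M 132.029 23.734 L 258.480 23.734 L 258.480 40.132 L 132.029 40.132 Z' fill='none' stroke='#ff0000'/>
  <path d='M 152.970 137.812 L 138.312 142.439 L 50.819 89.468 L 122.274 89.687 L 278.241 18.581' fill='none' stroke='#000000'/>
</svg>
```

G21
G90
G00 X156.146 Y23.682
M3 S608
G1 X302.072 Y188.890 F2425
G1 X279.102 Y35.708
G1 X151.729 Y124.622
G1 X113.038 Y72.742
M5
G00 X132.029 Y174.192
M3 S275
G1 X258.480 Y174.192 F2670
G1 X258.480 Y157.794
G1 X132.029 Y157.794
G1 X132.029 Y174.192
M5
G00 X152.970 Y60.114
M3 S608
G1 X138.312 Y55.487 F2425
G1 X50.819 Y108.458
G1 X122.274 Y108.239
G1 X278.241 Y179.345
M5
G00 X0.000 Y0.000

1 u = 1 mm; y_m = 197.926 − y.

[1] `<path>` open polyline, #000000→score S608 F2425: (156.146,23.682) → (302.072,188.890) → (279.102,35.708) → (151.729,124.622) → (113.038,72.742)

[2] `<path>` rectangle, #ff0000→engrave S275 F2670: (132.029,174.192) → (258.480,174.192) → (258.480,157.794) → (132.029,157.794) → (132.029,174.192) (closed)

[3] `<path>` open polyline, #000000→score S608 F2425: (152.970,60.114) → (138.312,55.487) → (50.819,108.458) → (122.274,108.239) → (278.241,179.345)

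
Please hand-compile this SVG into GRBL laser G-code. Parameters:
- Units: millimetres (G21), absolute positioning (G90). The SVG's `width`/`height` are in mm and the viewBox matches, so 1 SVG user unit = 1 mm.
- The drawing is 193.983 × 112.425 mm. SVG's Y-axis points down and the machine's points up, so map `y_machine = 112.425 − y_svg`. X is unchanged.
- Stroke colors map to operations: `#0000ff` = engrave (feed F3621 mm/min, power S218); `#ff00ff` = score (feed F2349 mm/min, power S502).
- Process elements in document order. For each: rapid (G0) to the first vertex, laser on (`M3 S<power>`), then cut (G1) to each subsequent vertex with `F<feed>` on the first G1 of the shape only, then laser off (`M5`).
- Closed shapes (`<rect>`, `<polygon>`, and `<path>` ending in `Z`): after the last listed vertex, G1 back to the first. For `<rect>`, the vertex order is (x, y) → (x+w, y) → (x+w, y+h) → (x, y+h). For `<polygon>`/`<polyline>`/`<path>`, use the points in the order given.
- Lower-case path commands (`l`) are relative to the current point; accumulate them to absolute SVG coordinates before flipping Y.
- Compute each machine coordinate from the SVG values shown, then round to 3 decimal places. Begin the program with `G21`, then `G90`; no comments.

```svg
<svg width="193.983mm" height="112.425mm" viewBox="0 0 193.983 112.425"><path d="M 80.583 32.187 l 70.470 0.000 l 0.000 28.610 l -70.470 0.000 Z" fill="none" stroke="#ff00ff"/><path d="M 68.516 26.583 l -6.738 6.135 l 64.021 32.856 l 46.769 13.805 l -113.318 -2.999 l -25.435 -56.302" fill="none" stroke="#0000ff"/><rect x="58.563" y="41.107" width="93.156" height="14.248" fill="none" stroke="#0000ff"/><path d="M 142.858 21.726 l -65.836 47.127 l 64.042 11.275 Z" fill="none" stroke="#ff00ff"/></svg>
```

Since the viewBox matches the mm dimensions, user units are millimetres directly. The only transform is the Y-flip y_m = 112.425 − y_svg.

Shape 1 is a rectangle drawn with `<path>`. Its stroke #ff00ff means score at S502, F2349. After flipping Y the toolpath is (80.583,80.238) → (151.053,80.238) → (151.053,51.628) → (80.583,51.628) → (80.583,80.238), returning to the start.

Shape 2 is a open polyline drawn with `<path>`. Its stroke #0000ff means engrave at S218, F3621. After flipping Y the toolpath is (68.516,85.842) → (61.778,79.707) → (125.799,46.851) → (172.568,33.046) → (59.250,36.045) → (33.815,92.347).

Shape 3 is a rectangle drawn with `<rect>`. Its stroke #0000ff means engrave at S218, F3621. After flipping Y the toolpath is (58.563,71.318) → (151.719,71.318) → (151.719,57.070) → (58.563,57.070) → (58.563,71.318), returning to the start.

Shape 4 is a closed polygon drawn with `<path>`. Its stroke #ff00ff means score at S502, F2349. After flipping Y the toolpath is (142.858,90.699) → (77.022,43.572) → (141.064,32.297) → (142.858,90.699), returning to the start.

G21
G90
G0 X80.583 Y80.238
M3 S502
G1 X151.053 Y80.238 F2349
G1 X151.053 Y51.628
G1 X80.583 Y51.628
G1 X80.583 Y80.238
M5
G0 X68.516 Y85.842
M3 S218
G1 X61.778 Y79.707 F3621
G1 X125.799 Y46.851
G1 X172.568 Y33.046
G1 X59.250 Y36.045
G1 X33.815 Y92.347
M5
G0 X58.563 Y71.318
M3 S218
G1 X151.719 Y71.318 F3621
G1 X151.719 Y57.070
G1 X58.563 Y57.070
G1 X58.563 Y71.318
M5
G0 X142.858 Y90.699
M3 S502
G1 X77.022 Y43.572 F2349
G1 X141.064 Y32.297
G1 X142.858 Y90.699
M5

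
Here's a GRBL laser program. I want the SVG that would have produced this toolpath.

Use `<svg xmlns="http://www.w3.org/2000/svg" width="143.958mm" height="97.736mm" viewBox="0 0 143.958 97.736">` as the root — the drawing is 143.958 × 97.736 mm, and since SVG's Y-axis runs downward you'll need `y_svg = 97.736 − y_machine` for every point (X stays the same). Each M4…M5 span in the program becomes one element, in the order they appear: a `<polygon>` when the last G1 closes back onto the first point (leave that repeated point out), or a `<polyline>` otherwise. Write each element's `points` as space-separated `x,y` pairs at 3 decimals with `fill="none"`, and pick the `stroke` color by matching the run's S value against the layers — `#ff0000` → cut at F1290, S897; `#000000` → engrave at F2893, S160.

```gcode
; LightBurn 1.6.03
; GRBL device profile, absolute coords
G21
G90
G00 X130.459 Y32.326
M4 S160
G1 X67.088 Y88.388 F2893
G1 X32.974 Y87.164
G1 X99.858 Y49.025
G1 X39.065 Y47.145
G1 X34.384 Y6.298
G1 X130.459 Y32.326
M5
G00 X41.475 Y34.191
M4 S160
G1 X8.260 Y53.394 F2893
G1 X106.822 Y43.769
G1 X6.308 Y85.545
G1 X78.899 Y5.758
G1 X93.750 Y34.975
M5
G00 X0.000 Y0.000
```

y_svg = 97.736 − y_m. Every run uses S160, so all elements get stroke `#000000` (engrave).

[1] closed run; points: 130.459,65.410 67.088,9.348 32.974,10.572 99.858,48.711 39.065,50.591 34.384,91.438

[2] open run; points: 41.475,63.545 8.260,44.342 106.822,53.967 6.308,12.191 78.899,91.978 93.750,62.761

<svg xmlns="http://www.w3.org/2000/svg" width="143.958mm" height="97.736mm" viewBox="0 0 143.958 97.736">
  <polygon points="130.459,65.410 67.088,9.348 32.974,10.572 99.858,48.711 39.065,50.591 34.384,91.438" fill="none" stroke="#000000"/>
  <polyline points="41.475,63.545 8.260,44.342 106.822,53.967 6.308,12.191 78.899,91.978 93.750,62.761" fill="none" stroke="#000000"/>
</svg>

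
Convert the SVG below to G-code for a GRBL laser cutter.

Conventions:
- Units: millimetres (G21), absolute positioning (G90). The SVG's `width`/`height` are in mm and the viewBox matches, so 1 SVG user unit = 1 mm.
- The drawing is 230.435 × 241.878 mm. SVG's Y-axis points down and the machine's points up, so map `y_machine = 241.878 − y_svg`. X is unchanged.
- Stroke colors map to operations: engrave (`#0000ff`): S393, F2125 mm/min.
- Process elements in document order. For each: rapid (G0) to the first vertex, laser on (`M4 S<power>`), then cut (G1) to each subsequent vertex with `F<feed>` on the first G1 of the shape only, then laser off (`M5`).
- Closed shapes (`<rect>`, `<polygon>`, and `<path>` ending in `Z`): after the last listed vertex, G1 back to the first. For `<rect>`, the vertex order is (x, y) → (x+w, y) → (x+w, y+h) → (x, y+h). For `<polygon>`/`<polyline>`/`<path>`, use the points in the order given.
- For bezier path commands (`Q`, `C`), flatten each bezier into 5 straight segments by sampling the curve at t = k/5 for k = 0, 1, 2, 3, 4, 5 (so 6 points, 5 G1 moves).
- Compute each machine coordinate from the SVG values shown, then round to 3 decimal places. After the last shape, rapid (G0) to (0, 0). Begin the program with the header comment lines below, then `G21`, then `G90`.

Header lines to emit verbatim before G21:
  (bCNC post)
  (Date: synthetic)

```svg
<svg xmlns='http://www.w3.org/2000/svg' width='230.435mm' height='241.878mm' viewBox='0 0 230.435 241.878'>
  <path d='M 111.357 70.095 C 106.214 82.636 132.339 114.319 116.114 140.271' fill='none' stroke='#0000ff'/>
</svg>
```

(bCNC post)
(Date: synthetic)
G21
G90
G0 X111.357 Y171.783
M4 S393
G1 X111.434 Y162.160 F2125
G1 X115.482 Y149.138
G1 X119.968 Y133.908
G1 X121.356 Y117.667
G1 X116.114 Y101.607
M5
G0 X0.000 Y0.000

Since the viewBox matches the mm dimensions, user units are millimetres directly. The only transform is the Y-flip y_m = 241.878 − y_svg.

Shape 1 is a cubic bezier drawn with `<path>`. Its stroke #0000ff means engrave at S393, F2125. After flipping Y the toolpath is (111.357,171.783) → (111.434,162.160) → (115.482,149.138) → (119.968,133.908) → (121.356,117.667) → (116.114,101.607).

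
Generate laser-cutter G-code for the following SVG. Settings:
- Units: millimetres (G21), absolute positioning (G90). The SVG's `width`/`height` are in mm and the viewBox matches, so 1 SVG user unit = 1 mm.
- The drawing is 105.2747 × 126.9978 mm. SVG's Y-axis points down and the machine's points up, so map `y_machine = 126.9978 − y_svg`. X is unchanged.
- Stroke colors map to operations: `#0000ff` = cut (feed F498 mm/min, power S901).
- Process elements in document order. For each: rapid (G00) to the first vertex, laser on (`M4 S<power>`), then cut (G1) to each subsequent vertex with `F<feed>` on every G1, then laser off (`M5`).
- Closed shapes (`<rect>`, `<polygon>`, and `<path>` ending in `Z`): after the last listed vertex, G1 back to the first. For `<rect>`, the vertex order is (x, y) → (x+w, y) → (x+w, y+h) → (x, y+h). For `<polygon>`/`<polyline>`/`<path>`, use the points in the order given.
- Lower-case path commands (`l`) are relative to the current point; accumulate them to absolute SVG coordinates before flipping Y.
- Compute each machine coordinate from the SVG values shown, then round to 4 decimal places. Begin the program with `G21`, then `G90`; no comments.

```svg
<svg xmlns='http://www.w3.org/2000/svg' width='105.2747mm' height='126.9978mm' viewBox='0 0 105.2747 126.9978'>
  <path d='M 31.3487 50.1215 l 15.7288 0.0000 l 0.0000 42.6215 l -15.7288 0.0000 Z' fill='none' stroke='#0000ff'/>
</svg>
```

G21
G90
G00 X31.3487 Y76.8763
M4 S901
G1 X47.0775 Y76.8763 F498
G1 X47.0775 Y34.2548 F498
G1 X31.3487 Y34.2548 F498
G1 X31.3487 Y76.8763 F498
M5

1 u = 1 mm; y_m = 126.9978 − y.

[1] `<path>` rectangle, #0000ff→cut S901 F498: (31.3487,76.8763) → (47.0775,76.8763) → (47.0775,34.2548) → (31.3487,34.2548) → (31.3487,76.8763) (closed)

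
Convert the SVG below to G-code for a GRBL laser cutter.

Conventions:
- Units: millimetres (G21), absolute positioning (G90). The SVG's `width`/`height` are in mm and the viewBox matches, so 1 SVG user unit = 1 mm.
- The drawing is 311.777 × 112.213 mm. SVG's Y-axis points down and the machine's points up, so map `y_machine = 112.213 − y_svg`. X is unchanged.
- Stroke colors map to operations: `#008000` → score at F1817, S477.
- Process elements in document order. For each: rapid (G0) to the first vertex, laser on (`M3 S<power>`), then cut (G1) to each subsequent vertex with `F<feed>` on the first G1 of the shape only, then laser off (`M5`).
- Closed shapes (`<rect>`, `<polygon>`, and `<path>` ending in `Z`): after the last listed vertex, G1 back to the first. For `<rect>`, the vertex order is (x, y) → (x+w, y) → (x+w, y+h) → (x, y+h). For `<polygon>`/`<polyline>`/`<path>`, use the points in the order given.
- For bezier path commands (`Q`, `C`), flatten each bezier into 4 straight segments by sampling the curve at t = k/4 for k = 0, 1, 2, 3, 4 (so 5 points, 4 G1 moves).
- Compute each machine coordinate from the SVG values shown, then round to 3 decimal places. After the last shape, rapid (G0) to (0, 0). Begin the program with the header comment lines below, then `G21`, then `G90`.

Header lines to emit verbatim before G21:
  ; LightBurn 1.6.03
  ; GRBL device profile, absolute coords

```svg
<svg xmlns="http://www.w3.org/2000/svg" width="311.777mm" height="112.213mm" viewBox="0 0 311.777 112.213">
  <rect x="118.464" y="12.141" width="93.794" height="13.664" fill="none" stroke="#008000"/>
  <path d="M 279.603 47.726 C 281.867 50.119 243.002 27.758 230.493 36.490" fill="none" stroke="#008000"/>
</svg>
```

; LightBurn 1.6.03
; GRBL device profile, absolute coords
G21
G90
G0 X118.464 Y100.072
M3 S477
G1 X212.258 Y100.072 F1817
G1 X212.258 Y86.408
G1 X118.464 Y86.408
G1 X118.464 Y100.072
M5
G0 X279.603 Y64.487
M3 S477
G1 X274.644 Y66.461 F1817
G1 X260.588 Y72.482
G1 X243.762 Y77.315
G1 X230.493 Y75.723
M5
G0 X0.000 Y0.000

viewBox `0 0 311.777 112.213` with mm width/height → 1 unit = 1 mm. Flip: y_m = 112.213 − y_svg.

**Shape 1** — `<rect>` rectangle, stroke `#008000` → score (S477, F1817). Machine vertices: (118.464,100.072) → (212.258,100.072) → (212.258,86.408) → (118.464,86.408) → (118.464,100.072). Closed: final G1 returns to the first vertex.

**Shape 2** — `<path>` cubic bezier, stroke `#008000` → score (S477, F1817). Control points (SVG): P0=(279.603,47.726), P1=(281.867,50.119), P2=(243.002,27.758), P3=(230.493,36.490); sampled at t=k/4. Machine vertices: (279.603,64.487) → (274.644,66.461) → (260.588,72.482) → (243.762,77.315) → (230.493,75.723). Open path.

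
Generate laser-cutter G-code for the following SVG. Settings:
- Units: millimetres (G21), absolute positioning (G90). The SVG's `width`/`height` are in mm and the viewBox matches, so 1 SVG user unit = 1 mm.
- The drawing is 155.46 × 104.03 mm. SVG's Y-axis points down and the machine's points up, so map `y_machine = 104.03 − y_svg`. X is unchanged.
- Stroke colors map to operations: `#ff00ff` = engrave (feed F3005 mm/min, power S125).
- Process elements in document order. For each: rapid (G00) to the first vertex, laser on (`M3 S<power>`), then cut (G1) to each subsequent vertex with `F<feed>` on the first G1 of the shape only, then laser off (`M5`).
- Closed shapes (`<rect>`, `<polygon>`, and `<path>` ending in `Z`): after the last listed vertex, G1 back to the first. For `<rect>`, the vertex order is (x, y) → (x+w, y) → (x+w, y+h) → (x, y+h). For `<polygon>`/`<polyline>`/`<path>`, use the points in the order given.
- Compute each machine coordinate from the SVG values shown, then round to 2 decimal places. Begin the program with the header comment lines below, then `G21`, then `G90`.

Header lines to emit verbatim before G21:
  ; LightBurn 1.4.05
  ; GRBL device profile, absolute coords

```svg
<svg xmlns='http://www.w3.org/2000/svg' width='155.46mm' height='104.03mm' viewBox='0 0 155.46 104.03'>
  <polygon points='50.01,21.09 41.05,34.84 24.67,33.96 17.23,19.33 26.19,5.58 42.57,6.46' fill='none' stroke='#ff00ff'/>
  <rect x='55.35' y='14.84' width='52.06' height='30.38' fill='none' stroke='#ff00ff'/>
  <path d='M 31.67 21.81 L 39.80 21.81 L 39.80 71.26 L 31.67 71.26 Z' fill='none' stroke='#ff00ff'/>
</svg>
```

viewBox `0 0 155.46 104.03` with mm width/height → 1 unit = 1 mm. Flip: y_m = 104.03 − y_svg.

**Shape 1** — `<polygon>` regular polygon, stroke `#ff00ff` → engrave (S125, F3005). Machine vertices: (50.01,82.94) → (41.05,69.19) → (24.67,70.07) → (17.23,84.70) → (26.19,98.45) → (42.57,97.57) → (50.01,82.94). Closed: final G1 returns to the first vertex.

**Shape 2** — `<rect>` rectangle, stroke `#ff00ff` → engrave (S125, F3005). Machine vertices: (55.35,89.19) → (107.41,89.19) → (107.41,58.81) → (55.35,58.81) → (55.35,89.19). Closed: final G1 returns to the first vertex.

**Shape 3** — `<path>` rectangle, stroke `#ff00ff` → engrave (S125, F3005). Machine vertices: (31.67,82.22) → (39.80,82.22) → (39.80,32.77) → (31.67,32.77) → (31.67,82.22). Closed: final G1 returns to the first vertex.

; LightBurn 1.4.05
; GRBL device profile, absolute coords
G21
G90
G00 X50.01 Y82.94
M3 S125
G1 X41.05 Y69.19 F3005
G1 X24.67 Y70.07
G1 X17.23 Y84.70
G1 X26.19 Y98.45
G1 X42.57 Y97.57
G1 X50.01 Y82.94
M5
G00 X55.35 Y89.19
M3 S125
G1 X107.41 Y89.19 F3005
G1 X107.41 Y58.81
G1 X55.35 Y58.81
G1 X55.35 Y89.19
M5
G00 X31.67 Y82.22
M3 S125
G1 X39.80 Y82.22 F3005
G1 X39.80 Y32.77
G1 X31.67 Y32.77
G1 X31.67 Y82.22
M5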